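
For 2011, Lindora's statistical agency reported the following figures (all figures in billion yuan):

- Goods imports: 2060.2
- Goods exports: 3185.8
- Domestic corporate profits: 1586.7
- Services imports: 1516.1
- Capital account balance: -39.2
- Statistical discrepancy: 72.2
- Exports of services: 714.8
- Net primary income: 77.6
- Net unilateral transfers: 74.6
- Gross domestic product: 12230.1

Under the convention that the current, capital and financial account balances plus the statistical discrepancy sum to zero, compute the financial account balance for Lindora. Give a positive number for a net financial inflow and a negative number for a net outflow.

Goods balance = 3185.8 - 2060.2 = 1125.6
Services balance = 714.8 - 1516.1 = -801.3
Trade balance (goods + services) = 1125.6 + (-801.3) = 324.3
Net primary income = 77.6
Net secondary income = 74.6
Current account = 324.3 + 77.6 + 74.6 = 476.5
Financial account = -(476.5 + (-39.2) + 72.2) = -509.5

-509.5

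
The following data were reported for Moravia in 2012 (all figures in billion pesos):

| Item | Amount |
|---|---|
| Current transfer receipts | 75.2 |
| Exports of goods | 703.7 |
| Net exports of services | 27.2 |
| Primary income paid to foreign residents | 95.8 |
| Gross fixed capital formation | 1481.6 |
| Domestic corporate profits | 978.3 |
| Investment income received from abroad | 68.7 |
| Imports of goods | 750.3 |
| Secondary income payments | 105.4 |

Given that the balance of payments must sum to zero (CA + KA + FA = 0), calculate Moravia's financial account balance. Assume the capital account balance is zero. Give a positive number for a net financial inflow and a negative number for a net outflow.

76.7

Goods balance = 703.7 - 750.3 = -46.6
Services balance = 27.2
Trade balance (goods + services) = -46.6 + 27.2 = -19.4
Net primary income = 68.7 - 95.8 = -27.1
Net secondary income = 75.2 - 105.4 = -30.2
Current account = -19.4 + (-27.1) + (-30.2) = -76.7
Financial account = -(-76.7) = 76.7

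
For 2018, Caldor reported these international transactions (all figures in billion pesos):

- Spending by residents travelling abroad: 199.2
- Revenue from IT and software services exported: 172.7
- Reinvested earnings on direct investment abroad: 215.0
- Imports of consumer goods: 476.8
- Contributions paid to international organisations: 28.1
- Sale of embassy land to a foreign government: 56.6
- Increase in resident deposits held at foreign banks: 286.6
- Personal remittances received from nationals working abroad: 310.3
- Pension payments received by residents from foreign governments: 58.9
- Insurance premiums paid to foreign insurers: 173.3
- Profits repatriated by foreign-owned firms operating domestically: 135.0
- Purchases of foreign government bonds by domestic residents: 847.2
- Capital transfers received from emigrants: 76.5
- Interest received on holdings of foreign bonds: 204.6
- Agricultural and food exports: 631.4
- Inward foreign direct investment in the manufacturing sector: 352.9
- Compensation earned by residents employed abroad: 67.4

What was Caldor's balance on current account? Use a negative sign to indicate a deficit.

Goods: 631.4 - 476.8 = 154.6
Services: -173.3 + 172.7 - 199.2 = -199.8
Primary income: 215.0 - 135.0 + 67.4 + 204.6 = 352.0
Secondary income: 310.3 + 58.9 - 28.1 = 341.1
Current account = 154.6 + (-199.8) + 352.0 + 341.1 = 647.9
(Excluded from the current account — capital account: sale of embassy land to a foreign government 56.6, capital transfers received from emigrants 76.5; financial account: increase in resident deposits held at foreign banks 286.6, purchases of foreign government bonds by domestic residents 847.2, inward foreign direct investment in the manufacturing sector 352.9.)

647.9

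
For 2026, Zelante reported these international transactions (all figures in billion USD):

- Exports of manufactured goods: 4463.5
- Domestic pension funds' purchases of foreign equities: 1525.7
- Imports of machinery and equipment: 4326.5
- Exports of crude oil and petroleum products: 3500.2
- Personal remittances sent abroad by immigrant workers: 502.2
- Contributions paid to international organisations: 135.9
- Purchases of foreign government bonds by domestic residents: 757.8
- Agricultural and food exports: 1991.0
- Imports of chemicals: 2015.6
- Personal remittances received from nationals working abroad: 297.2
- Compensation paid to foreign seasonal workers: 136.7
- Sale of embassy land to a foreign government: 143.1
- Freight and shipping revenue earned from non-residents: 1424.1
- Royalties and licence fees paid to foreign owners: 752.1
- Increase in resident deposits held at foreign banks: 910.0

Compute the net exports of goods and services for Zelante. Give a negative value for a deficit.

4284.6

Goods: 1991.0 - 2015.6 + 3500.2 - 4326.5 + 4463.5 = 3612.6
Services: -752.1 + 1424.1 = 672.0
Trade balance = 3612.6 + 672.0 = 4284.6
(Excluded from the trade balance — financial account: domestic pension funds' purchases of foreign equities 1525.7, purchases of foreign government bonds by domestic residents 757.8, increase in resident deposits held at foreign banks 910.0; secondary income: personal remittances sent abroad by immigrant workers 502.2, contributions paid to international organisations 135.9, personal remittances received from nationals working abroad 297.2; primary income: compensation paid to foreign seasonal workers 136.7; capital account: sale of embassy land to a foreign government 143.1.)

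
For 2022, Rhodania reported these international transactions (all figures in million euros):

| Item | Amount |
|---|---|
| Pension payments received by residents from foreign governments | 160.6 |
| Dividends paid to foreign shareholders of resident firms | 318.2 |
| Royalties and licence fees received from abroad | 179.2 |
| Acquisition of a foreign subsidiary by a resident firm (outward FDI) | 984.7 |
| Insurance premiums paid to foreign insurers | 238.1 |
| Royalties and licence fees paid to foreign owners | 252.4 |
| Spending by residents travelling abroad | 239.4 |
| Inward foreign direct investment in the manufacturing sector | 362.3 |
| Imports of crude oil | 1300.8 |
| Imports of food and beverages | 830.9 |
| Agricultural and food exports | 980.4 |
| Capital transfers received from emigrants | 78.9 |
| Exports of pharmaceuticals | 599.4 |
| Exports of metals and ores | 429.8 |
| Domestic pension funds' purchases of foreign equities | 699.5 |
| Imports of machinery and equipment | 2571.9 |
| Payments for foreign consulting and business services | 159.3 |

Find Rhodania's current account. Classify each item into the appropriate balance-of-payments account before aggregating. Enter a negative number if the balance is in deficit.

-3561.6

Goods: -830.9 + 429.8 - 2571.9 - 1300.8 + 980.4 + 599.4 = -2694.0
Services: -239.4 - 159.3 - 238.1 + 179.2 - 252.4 = -710.0
Primary income: -318.2
Secondary income: 160.6
Current account = (-2694.0) + (-710.0) + (-318.2) + 160.6 = -3561.6
(Excluded from the current account — financial account: acquisition of a foreign subsidiary by a resident firm (outward FDI) 984.7, inward foreign direct investment in the manufacturing sector 362.3, domestic pension funds' purchases of foreign equities 699.5; capital account: capital transfers received from emigrants 78.9.)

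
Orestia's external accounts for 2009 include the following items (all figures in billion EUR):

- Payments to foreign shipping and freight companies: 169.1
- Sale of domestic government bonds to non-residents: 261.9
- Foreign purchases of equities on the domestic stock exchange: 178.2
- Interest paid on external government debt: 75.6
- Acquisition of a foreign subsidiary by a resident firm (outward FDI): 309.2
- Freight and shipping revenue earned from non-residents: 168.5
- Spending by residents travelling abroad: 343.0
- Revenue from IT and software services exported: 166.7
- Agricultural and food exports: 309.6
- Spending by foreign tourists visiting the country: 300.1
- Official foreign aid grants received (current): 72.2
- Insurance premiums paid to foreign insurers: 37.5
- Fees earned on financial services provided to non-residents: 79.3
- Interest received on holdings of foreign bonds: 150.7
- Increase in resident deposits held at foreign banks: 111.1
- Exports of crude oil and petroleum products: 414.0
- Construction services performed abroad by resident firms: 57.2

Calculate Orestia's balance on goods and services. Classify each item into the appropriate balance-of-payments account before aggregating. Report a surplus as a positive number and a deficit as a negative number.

945.8

Goods: 309.6 + 414.0 = 723.6
Services: -343.0 + 57.2 + 79.3 + 168.5 - 37.5 + 166.7 + 300.1 - 169.1 = 222.2
Trade balance = 723.6 + 222.2 = 945.8
(Excluded from the trade balance — financial account: sale of domestic government bonds to non-residents 261.9, foreign purchases of equities on the domestic stock exchange 178.2, acquisition of a foreign subsidiary by a resident firm (outward FDI) 309.2, increase in resident deposits held at foreign banks 111.1; primary income: interest paid on external government debt 75.6, interest received on holdings of foreign bonds 150.7; secondary income: official foreign aid grants received (current) 72.2.)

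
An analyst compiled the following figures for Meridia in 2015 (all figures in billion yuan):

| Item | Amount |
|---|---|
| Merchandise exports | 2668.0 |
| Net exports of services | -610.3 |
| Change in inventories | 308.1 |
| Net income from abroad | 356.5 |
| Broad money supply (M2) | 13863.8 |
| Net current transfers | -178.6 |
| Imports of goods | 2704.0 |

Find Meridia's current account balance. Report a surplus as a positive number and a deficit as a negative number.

Goods balance = 2668.0 - 2704.0 = -36.0
Services balance = -610.3
Trade balance (goods + services) = -36.0 + (-610.3) = -646.3
Net primary income = 356.5
Net secondary income = -178.6
Current account = -646.3 + 356.5 + (-178.6) = -468.4

-468.4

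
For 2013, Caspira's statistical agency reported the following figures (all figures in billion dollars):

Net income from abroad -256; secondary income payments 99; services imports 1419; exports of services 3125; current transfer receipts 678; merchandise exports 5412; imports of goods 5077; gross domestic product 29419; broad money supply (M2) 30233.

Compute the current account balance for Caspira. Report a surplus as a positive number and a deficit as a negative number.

2364

Goods balance = 5412 - 5077 = 335
Services balance = 3125 - 1419 = 1706
Trade balance (goods + services) = 335 + 1706 = 2041
Net primary income = -256
Net secondary income = 678 - 99 = 579
Current account = 2041 + (-256) + 579 = 2364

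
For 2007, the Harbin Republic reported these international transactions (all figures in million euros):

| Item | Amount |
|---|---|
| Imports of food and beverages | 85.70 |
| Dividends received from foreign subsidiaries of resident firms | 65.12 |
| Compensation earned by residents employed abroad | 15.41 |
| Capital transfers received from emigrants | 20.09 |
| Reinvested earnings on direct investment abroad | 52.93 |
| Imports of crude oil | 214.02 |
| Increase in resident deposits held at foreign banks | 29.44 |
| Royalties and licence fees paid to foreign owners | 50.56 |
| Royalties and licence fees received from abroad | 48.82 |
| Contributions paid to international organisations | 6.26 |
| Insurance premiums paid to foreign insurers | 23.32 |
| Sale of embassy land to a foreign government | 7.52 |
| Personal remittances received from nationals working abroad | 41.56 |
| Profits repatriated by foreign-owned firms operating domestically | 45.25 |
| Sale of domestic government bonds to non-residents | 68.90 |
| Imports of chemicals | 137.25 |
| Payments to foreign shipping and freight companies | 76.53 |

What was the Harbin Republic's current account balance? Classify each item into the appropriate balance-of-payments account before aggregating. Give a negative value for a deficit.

-415.05

Goods: -137.25 - 214.02 - 85.70 = -436.97
Services: -23.32 - 76.53 + 48.82 - 50.56 = -101.59
Primary income: 52.93 - 45.25 + 65.12 + 15.41 = 88.21
Secondary income: -6.26 + 41.56 = 35.30
Current account = (-436.97) + (-101.59) + 88.21 + 35.30 = -415.05
(Excluded from the current account — capital account: capital transfers received from emigrants 20.09, sale of embassy land to a foreign government 7.52; financial account: increase in resident deposits held at foreign banks 29.44, sale of domestic government bonds to non-residents 68.90.)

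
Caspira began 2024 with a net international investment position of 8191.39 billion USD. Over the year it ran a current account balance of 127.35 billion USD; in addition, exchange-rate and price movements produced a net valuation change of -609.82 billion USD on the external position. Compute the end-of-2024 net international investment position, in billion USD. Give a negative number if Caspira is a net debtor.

7708.92

Change in NIIP = current account + net valuation change = 127.35 + (-609.82) = -482.47
End-of-year NIIP = 8191.39 + (-482.47) = 7708.92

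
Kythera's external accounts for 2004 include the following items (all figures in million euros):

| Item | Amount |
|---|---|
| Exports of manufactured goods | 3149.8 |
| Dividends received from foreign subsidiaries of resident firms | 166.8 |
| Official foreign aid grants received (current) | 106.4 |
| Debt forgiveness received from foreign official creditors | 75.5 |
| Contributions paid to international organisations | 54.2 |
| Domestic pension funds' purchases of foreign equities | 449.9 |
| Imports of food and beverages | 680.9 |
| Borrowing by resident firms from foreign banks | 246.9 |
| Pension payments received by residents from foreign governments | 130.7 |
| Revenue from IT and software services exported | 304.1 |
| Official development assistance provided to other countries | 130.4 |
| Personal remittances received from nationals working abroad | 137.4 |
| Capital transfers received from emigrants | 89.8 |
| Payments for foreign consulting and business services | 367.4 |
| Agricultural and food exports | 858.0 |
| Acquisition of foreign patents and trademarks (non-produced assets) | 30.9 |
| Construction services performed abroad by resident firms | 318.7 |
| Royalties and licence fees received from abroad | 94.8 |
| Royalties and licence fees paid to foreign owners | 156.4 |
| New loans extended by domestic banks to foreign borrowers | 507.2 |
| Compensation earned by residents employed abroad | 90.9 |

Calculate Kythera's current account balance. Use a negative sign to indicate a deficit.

3968.3

Goods: 3149.8 + 858.0 - 680.9 = 3326.9
Services: 318.7 - 367.4 + 94.8 + 304.1 - 156.4 = 193.8
Primary income: 90.9 + 166.8 = 257.7
Secondary income: 137.4 + 130.7 - 54.2 + 106.4 - 130.4 = 189.9
Current account = 3326.9 + 193.8 + 257.7 + 189.9 = 3968.3
(Excluded from the current account — capital account: debt forgiveness received from foreign official creditors 75.5, capital transfers received from emigrants 89.8, acquisition of foreign patents and trademarks (non-produced assets) 30.9; financial account: domestic pension funds' purchases of foreign equities 449.9, borrowing by resident firms from foreign banks 246.9, new loans extended by domestic banks to foreign borrowers 507.2.)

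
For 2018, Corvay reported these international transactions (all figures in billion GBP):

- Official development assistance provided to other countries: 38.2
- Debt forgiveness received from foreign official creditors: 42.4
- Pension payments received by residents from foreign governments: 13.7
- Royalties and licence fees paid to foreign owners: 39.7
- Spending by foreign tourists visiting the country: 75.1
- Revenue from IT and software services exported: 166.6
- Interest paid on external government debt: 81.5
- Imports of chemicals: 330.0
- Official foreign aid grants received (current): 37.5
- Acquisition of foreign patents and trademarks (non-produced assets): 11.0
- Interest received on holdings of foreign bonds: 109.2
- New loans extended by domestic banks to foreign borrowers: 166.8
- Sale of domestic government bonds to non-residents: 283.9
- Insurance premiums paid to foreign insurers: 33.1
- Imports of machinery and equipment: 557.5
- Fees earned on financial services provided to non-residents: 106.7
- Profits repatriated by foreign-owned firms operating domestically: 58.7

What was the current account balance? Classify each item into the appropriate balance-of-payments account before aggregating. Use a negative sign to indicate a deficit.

-629.9

Goods: -557.5 - 330.0 = -887.5
Services: 166.6 + 106.7 - 33.1 - 39.7 + 75.1 = 275.6
Primary income: -58.7 - 81.5 + 109.2 = -31.0
Secondary income: -38.2 + 13.7 + 37.5 = 13.0
Current account = (-887.5) + 275.6 + (-31.0) + 13.0 = -629.9
(Excluded from the current account — capital account: debt forgiveness received from foreign official creditors 42.4, acquisition of foreign patents and trademarks (non-produced assets) 11.0; financial account: new loans extended by domestic banks to foreign borrowers 166.8, sale of domestic government bonds to non-residents 283.9.)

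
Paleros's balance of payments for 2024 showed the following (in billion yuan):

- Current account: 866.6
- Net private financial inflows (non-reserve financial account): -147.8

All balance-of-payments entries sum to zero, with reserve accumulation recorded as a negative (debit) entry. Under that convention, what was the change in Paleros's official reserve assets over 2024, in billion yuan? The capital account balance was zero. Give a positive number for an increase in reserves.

Official reserve transactions balance = -(866.6 + (-147.8)) = -718.8
An accumulation of reserves is recorded as a debit (negative entry), so the change in the stock of reserves is the negative of that balance.
Change in official reserves = -(-718.8) = 718.8

718.8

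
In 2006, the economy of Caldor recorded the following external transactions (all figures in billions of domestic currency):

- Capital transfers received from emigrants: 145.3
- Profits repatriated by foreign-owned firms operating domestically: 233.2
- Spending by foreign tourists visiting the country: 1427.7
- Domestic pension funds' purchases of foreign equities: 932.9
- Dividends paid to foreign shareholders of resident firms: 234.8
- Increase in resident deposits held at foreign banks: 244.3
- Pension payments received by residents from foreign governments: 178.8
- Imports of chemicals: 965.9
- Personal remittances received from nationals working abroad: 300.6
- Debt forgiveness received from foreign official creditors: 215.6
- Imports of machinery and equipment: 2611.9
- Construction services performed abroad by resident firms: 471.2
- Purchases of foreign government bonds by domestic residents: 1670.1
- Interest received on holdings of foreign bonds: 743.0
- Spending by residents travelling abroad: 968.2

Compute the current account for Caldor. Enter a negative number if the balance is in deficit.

-1892.7

Goods: -2611.9 - 965.9 = -3577.8
Services: 1427.7 - 968.2 + 471.2 = 930.7
Primary income: -233.2 - 234.8 + 743.0 = 275.0
Secondary income: 300.6 + 178.8 = 479.4
Current account = (-3577.8) + 930.7 + 275.0 + 479.4 = -1892.7
(Excluded from the current account — capital account: capital transfers received from emigrants 145.3, debt forgiveness received from foreign official creditors 215.6; financial account: domestic pension funds' purchases of foreign equities 932.9, increase in resident deposits held at foreign banks 244.3, purchases of foreign government bonds by domestic residents 1670.1.)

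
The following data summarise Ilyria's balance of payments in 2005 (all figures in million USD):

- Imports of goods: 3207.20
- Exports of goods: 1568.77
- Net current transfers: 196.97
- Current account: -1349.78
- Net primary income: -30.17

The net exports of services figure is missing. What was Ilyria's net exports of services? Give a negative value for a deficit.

Current account = goods balance + services balance + net primary income + net secondary income
Sum of the known components = -1471.63
Net exports of services = CA - (known components) = -1349.78 - (-1471.63) = 121.85

121.85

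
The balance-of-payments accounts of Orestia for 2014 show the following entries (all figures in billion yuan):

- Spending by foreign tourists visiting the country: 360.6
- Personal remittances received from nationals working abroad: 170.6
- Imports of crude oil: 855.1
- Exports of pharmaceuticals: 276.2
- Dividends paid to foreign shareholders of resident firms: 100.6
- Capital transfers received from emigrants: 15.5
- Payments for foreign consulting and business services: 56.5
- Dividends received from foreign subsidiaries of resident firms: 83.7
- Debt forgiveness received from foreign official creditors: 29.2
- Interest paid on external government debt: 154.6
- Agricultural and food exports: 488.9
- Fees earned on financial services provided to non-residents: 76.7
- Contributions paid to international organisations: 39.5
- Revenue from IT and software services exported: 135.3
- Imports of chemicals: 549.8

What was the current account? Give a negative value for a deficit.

-164.1

Goods: -549.8 - 855.1 + 276.2 + 488.9 = -639.8
Services: 76.7 + 360.6 + 135.3 - 56.5 = 516.1
Primary income: -154.6 - 100.6 + 83.7 = -171.5
Secondary income: -39.5 + 170.6 = 131.1
Current account = (-639.8) + 516.1 + (-171.5) + 131.1 = -164.1
(Excluded from the current account — capital account: capital transfers received from emigrants 15.5, debt forgiveness received from foreign official creditors 29.2.)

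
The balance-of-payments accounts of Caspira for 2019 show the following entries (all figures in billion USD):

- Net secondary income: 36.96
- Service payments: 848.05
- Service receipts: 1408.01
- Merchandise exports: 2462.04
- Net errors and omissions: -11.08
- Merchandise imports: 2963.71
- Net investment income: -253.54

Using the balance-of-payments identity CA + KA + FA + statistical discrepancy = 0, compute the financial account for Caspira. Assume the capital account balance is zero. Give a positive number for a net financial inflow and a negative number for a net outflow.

Goods balance = 2462.04 - 2963.71 = -501.67
Services balance = 1408.01 - 848.05 = 559.96
Trade balance (goods + services) = -501.67 + 559.96 = 58.29
Net primary income = -253.54
Net secondary income = 36.96
Current account = 58.29 + (-253.54) + 36.96 = -158.29
Financial account = -(-158.29 + (-11.08)) = 169.37

169.37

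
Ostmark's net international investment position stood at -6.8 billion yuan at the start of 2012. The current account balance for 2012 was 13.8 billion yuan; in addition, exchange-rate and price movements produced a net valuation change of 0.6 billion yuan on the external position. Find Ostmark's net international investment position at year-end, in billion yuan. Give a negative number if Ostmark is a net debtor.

7.6

Change in NIIP = current account + net valuation change = 13.8 + 0.6 = 14.4
End-of-year NIIP = -6.8 + 14.4 = 7.6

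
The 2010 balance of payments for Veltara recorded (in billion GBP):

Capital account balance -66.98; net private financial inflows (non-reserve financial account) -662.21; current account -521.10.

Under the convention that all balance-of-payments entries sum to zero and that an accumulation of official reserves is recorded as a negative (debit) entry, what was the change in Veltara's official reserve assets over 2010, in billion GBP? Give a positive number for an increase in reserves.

-1250.29

Official reserve transactions balance = -((-521.10) + (-66.98) + (-662.21)) = 1250.29
An accumulation of reserves is recorded as a debit (negative entry), so the change in the stock of reserves is the negative of that balance.
Change in official reserves = -(1250.29) = -1250.29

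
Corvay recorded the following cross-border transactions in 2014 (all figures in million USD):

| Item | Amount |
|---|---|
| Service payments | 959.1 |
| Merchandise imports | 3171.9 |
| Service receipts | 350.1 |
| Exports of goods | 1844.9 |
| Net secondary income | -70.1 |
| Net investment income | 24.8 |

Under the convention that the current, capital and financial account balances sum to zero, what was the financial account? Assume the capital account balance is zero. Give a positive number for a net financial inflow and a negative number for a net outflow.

Goods balance = 1844.9 - 3171.9 = -1327.0
Services balance = 350.1 - 959.1 = -609.0
Trade balance (goods + services) = -1327.0 + (-609.0) = -1936.0
Net primary income = 24.8
Net secondary income = -70.1
Current account = -1936.0 + 24.8 + (-70.1) = -1981.3
Financial account = -(-1981.3) = 1981.3

1981.3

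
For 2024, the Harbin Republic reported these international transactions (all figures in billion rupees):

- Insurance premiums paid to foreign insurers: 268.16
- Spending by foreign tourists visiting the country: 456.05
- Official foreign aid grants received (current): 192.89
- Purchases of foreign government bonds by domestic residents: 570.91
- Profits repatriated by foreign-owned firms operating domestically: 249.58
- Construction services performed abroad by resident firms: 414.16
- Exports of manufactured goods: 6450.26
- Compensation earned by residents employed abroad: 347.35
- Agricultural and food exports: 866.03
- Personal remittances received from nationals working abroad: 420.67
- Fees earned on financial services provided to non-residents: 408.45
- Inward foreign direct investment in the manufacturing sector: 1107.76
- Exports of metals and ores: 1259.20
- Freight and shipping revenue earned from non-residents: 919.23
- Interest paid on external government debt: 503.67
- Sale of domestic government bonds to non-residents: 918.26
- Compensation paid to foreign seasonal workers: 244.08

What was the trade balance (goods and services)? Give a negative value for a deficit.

10505.22

Goods: 6450.26 + 866.03 + 1259.20 = 8575.49
Services: 408.45 + 414.16 - 268.16 + 456.05 + 919.23 = 1929.73
Trade balance = 8575.49 + 1929.73 = 10505.22
(Excluded from the trade balance — secondary income: official foreign aid grants received (current) 192.89, personal remittances received from nationals working abroad 420.67; financial account: purchases of foreign government bonds by domestic residents 570.91, inward foreign direct investment in the manufacturing sector 1107.76, sale of domestic government bonds to non-residents 918.26; primary income: profits repatriated by foreign-owned firms operating domestically 249.58, compensation earned by residents employed abroad 347.35, interest paid on external government debt 503.67, compensation paid to foreign seasonal workers 244.08.)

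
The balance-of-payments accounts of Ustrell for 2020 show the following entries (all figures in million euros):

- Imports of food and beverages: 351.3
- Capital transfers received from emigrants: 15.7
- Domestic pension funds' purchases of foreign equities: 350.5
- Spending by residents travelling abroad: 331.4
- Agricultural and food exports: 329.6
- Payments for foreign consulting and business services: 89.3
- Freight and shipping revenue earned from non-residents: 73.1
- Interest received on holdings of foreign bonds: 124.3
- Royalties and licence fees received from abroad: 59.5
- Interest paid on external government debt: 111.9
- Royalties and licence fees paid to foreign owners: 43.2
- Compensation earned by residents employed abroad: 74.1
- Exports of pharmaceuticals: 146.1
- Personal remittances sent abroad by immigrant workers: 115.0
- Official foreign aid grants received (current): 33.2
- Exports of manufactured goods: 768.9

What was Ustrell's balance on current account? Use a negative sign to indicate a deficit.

566.7

Goods: -351.3 + 146.1 + 329.6 + 768.9 = 893.3
Services: 73.1 + 59.5 - 43.2 - 331.4 - 89.3 = -331.3
Primary income: -111.9 + 74.1 + 124.3 = 86.5
Secondary income: 33.2 - 115.0 = -81.8
Current account = 893.3 + (-331.3) + 86.5 + (-81.8) = 566.7
(Excluded from the current account — capital account: capital transfers received from emigrants 15.7; financial account: domestic pension funds' purchases of foreign equities 350.5.)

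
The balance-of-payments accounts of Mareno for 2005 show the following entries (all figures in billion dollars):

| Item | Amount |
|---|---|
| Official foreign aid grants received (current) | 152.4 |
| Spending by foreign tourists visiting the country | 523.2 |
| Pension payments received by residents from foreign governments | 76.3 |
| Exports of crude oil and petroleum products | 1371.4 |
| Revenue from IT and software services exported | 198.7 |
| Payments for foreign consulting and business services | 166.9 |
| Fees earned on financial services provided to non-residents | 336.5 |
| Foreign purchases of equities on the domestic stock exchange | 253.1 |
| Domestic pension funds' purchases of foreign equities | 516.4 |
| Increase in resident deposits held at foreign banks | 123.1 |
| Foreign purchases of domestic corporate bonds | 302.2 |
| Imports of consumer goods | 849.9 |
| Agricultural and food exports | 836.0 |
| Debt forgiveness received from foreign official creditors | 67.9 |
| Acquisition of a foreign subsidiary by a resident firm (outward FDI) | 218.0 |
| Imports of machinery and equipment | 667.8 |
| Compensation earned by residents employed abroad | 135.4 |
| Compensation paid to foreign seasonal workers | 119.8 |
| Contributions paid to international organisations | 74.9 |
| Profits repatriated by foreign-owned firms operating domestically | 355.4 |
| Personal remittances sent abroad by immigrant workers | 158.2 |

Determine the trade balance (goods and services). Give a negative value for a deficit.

1581.2

Goods: 836.0 - 667.8 + 1371.4 - 849.9 = 689.7
Services: 198.7 - 166.9 + 523.2 + 336.5 = 891.5
Trade balance = 689.7 + 891.5 = 1581.2
(Excluded from the trade balance — secondary income: official foreign aid grants received (current) 152.4, pension payments received by residents from foreign governments 76.3, contributions paid to international organisations 74.9, personal remittances sent abroad by immigrant workers 158.2; financial account: foreign purchases of equities on the domestic stock exchange 253.1, domestic pension funds' purchases of foreign equities 516.4, increase in resident deposits held at foreign banks 123.1, foreign purchases of domestic corporate bonds 302.2, acquisition of a foreign subsidiary by a resident firm (outward FDI) 218.0; capital account: debt forgiveness received from foreign official creditors 67.9; primary income: compensation earned by residents employed abroad 135.4, compensation paid to foreign seasonal workers 119.8, profits repatriated by foreign-owned firms operating domestically 355.4.)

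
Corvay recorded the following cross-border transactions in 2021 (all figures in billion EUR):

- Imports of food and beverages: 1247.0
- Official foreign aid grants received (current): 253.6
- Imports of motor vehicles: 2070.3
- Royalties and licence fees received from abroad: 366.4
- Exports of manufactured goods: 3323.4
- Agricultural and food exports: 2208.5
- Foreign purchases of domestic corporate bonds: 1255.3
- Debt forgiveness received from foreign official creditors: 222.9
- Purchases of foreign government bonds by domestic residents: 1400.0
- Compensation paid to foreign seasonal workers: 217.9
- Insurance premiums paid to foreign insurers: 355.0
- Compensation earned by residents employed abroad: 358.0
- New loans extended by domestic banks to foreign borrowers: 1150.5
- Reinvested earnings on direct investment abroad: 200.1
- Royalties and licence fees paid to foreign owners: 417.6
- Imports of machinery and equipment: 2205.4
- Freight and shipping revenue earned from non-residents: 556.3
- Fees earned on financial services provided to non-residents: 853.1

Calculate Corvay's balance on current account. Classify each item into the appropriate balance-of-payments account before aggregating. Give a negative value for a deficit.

Goods: -2070.3 + 3323.4 + 2208.5 - 1247.0 - 2205.4 = 9.2
Services: 556.3 + 853.1 + 366.4 - 355.0 - 417.6 = 1003.2
Primary income: 200.1 + 358.0 - 217.9 = 340.2
Secondary income: 253.6
Current account = 9.2 + 1003.2 + 340.2 + 253.6 = 1606.2
(Excluded from the current account — financial account: foreign purchases of domestic corporate bonds 1255.3, purchases of foreign government bonds by domestic residents 1400.0, new loans extended by domestic banks to foreign borrowers 1150.5; capital account: debt forgiveness received from foreign official creditors 222.9.)

1606.2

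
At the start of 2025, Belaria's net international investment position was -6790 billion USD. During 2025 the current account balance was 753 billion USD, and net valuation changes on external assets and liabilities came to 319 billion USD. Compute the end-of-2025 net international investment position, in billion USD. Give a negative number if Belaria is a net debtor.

Change in NIIP = current account + net valuation change = 753 + 319 = 1072
End-of-year NIIP = -6790 + 1072 = -5718

-5718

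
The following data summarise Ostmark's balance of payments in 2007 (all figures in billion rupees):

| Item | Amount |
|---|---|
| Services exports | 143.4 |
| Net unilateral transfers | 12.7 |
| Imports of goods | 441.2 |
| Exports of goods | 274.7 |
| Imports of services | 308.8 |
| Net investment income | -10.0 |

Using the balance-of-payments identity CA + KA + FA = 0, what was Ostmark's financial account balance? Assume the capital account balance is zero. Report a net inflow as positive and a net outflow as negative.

Goods balance = 274.7 - 441.2 = -166.5
Services balance = 143.4 - 308.8 = -165.4
Trade balance (goods + services) = -166.5 + (-165.4) = -331.9
Net primary income = -10.0
Net secondary income = 12.7
Current account = -331.9 + (-10.0) + 12.7 = -329.2
Financial account = -(-329.2) = 329.2

329.2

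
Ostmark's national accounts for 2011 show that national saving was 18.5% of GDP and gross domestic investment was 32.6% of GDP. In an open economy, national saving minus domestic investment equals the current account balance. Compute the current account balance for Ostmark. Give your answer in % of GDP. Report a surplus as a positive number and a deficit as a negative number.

CA = S - I = 18.5 - 32.6 = -14.1

-14.1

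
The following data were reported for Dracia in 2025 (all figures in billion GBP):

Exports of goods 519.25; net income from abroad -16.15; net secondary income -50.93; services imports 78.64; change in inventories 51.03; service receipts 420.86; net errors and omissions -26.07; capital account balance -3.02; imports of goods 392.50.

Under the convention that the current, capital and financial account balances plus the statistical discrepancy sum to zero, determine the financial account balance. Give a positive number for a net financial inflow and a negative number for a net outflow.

Goods balance = 519.25 - 392.50 = 126.75
Services balance = 420.86 - 78.64 = 342.22
Trade balance (goods + services) = 126.75 + 342.22 = 468.97
Net primary income = -16.15
Net secondary income = -50.93
Current account = 468.97 + (-16.15) + (-50.93) = 401.89
Financial account = -(401.89 + (-3.02) + (-26.07)) = -372.80

-372.80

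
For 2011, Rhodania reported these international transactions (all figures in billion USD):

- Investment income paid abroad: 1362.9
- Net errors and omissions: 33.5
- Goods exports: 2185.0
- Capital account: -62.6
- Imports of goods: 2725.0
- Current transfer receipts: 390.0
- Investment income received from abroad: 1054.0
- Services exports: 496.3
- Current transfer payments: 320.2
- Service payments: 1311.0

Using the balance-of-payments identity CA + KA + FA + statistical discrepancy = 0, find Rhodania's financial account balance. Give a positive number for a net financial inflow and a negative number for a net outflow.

Goods balance = 2185.0 - 2725.0 = -540.0
Services balance = 496.3 - 1311.0 = -814.7
Trade balance (goods + services) = -540.0 + (-814.7) = -1354.7
Net primary income = 1054.0 - 1362.9 = -308.9
Net secondary income = 390.0 - 320.2 = 69.8
Current account = -1354.7 + (-308.9) + 69.8 = -1593.8
Financial account = -(-1593.8 + (-62.6) + 33.5) = 1622.9

1622.9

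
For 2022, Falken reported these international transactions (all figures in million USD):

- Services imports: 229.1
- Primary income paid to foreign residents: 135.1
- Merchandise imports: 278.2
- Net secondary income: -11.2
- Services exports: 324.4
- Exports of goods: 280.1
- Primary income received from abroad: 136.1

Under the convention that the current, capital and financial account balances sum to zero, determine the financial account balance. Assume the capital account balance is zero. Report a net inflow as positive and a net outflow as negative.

Goods balance = 280.1 - 278.2 = 1.9
Services balance = 324.4 - 229.1 = 95.3
Trade balance (goods + services) = 1.9 + 95.3 = 97.2
Net primary income = 136.1 - 135.1 = 1.0
Net secondary income = -11.2
Current account = 97.2 + 1.0 + (-11.2) = 87.0
Financial account = -(87.0) = -87.0

-87.0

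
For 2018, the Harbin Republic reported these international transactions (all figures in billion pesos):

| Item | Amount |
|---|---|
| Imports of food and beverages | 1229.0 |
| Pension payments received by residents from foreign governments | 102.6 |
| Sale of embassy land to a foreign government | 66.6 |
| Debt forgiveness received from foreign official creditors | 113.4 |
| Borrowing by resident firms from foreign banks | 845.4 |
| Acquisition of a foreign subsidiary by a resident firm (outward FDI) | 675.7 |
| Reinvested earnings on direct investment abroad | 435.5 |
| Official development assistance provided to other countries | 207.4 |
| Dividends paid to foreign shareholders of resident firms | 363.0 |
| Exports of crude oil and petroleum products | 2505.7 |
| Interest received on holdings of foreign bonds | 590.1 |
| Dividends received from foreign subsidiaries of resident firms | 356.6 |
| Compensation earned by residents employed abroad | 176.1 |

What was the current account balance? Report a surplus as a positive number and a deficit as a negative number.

2367.2

Goods: -1229.0 + 2505.7 = 1276.7
Primary income: 176.1 + 590.1 + 435.5 - 363.0 + 356.6 = 1195.3
Secondary income: 102.6 - 207.4 = -104.8
Current account = 1276.7 + 1195.3 + (-104.8) = 2367.2
(Excluded from the current account — capital account: sale of embassy land to a foreign government 66.6, debt forgiveness received from foreign official creditors 113.4; financial account: borrowing by resident firms from foreign banks 845.4, acquisition of a foreign subsidiary by a resident firm (outward FDI) 675.7.)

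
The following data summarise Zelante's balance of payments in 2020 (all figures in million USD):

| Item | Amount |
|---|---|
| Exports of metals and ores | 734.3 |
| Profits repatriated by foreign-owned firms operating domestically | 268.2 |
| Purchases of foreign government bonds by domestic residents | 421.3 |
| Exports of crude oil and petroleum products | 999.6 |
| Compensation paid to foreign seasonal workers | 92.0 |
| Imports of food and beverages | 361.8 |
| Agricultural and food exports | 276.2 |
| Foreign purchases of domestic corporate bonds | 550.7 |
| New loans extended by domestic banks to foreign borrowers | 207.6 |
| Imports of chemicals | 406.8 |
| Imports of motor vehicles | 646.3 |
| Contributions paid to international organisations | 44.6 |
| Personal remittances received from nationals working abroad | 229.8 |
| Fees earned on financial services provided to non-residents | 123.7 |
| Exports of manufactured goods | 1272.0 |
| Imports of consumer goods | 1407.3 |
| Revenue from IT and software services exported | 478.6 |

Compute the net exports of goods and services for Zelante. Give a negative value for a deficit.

Goods: 276.2 - 1407.3 - 406.8 + 999.6 - 646.3 - 361.8 + 734.3 + 1272.0 = 459.9
Services: 123.7 + 478.6 = 602.3
Trade balance = 459.9 + 602.3 = 1062.2
(Excluded from the trade balance — primary income: profits repatriated by foreign-owned firms operating domestically 268.2, compensation paid to foreign seasonal workers 92.0; financial account: purchases of foreign government bonds by domestic residents 421.3, foreign purchases of domestic corporate bonds 550.7, new loans extended by domestic banks to foreign borrowers 207.6; secondary income: contributions paid to international organisations 44.6, personal remittances received from nationals working abroad 229.8.)

1062.2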